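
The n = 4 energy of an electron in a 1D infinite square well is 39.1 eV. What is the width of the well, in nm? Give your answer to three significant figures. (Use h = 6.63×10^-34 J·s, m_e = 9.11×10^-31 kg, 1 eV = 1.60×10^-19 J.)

From E_n = n²h²/(8m_eL²), L = n·h/√(8m_eE_n).
E_4 = 39.1 eV = 6.256×10^-18 J, so L = 4·6.63×10^-34/√(8·9.11×10^-31·6.256×10^-18) = 3.93×10^-10 m = 0.393 nm.

L = 0.393 nm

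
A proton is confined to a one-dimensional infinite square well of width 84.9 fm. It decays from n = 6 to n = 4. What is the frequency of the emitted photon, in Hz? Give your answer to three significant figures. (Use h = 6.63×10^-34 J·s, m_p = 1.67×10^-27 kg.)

E_1 = h²/(8m_pL²) = 4.565×10^-15 J and ΔE = (6² − 4²)E_1 = 9.130×10^-14 J.
f = ΔE/h = 9.130×10^-14/6.63×10^-34 = 1.38×10^20 Hz.

f = 1.38×10^20 Hz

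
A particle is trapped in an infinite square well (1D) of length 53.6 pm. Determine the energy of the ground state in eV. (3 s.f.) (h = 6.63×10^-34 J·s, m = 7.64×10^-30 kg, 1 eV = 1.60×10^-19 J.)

For an infinite well E_n = n²h²/(8mL²), so E_1 = h²/(8mL²) = (6.63×10^-34)²/(8·7.64×10^-30·(5.36×10^-11 m)²) = 2.503×10^-18 J.
Converting, E_1 = 2.503×10^-18 J / (1.60×10^-19 J/eV) = 15.6 eV.

E_1 = 15.6 eV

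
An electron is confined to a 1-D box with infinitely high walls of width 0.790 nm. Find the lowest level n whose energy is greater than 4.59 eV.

E_1 = h²/(8m_eL²) = 9.654×10^-20 J = 0.6026 eV.
Need n² > 4.59/0.6026 = 7.617, i.e. n > 2.760.
The smallest integer satisfying this is n = 3.

n = 3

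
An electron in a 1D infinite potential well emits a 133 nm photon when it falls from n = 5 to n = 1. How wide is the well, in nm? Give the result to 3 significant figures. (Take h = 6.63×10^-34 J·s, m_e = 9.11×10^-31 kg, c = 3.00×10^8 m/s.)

The photon carries ΔE = hc/λ = 6.63×10^-34·3.00×10^8/1.33×10^-7 m = 1.495×10^-18 J.
Since ΔE = (5² − 1²)E_1, E_1 = 6.229×10^-20 J, and L = h/√(8m_eE_1) = 9.84×10^-10 m = 0.984 nm.

L = 0.984 nm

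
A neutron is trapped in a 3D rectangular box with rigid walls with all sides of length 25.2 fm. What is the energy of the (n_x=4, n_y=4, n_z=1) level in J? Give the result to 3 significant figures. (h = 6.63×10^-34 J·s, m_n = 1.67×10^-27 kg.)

For a 3D rectangular well E = (h²/8m_n)·Σ n_i²/L_i² = (6.63×10^-34)²/(8·1.67×10^-27) · [4²/(25.2 fm)² + 4²/(25.2 fm)² + 1²/(25.2 fm)²].
Evaluating gives E = 1.71×10^-12 J.

E = 1.71×10^-12 J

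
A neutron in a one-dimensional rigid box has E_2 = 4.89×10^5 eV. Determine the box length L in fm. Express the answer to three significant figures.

L = 40.9 fm

From E_n = n²h²/(8m_nL²), L = n·h/√(8m_nE_n).
E_2 = 4.89×10^5 eV = 7.834×10^-14 J, so L = 2·6.626×10^-34/√(8·1.675×10^-27·7.834×10^-14) = 4.09×10^-14 m = 40.9 fm.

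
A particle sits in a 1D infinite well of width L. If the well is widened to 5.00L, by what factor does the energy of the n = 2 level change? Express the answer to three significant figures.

E_n ∝ 1/L², so the energy scales by 1/5.00² = 0.0400.

0.0400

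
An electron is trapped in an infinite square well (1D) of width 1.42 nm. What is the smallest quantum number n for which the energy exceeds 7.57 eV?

n = 7

E_1 = h²/(8m_eL²) = 2.988×10^-20 J = 0.1865 eV.
Need n² > 7.57/0.1865 = 40.59, i.e. n > 6.371.
The smallest integer satisfying this is n = 7.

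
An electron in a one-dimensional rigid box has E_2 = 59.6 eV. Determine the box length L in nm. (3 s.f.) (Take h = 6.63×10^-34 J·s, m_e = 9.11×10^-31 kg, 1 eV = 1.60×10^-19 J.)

From E_n = n²h²/(8m_eL²), L = n·h/√(8m_eE_n).
E_2 = 59.6 eV = 9.536×10^-18 J, so L = 2·6.63×10^-34/√(8·9.11×10^-31·9.536×10^-18) = 1.59×10^-10 m = 0.159 nm.

L = 0.159 nm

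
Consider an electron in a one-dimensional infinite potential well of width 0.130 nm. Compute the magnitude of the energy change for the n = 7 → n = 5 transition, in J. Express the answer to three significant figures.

E_1 = h²/(8m_eL²) = 3.565×10^-18 J.
|ΔE| = |7² − 5²|·E_1 = 24·3.565×10^-18 J = 8.56×10^-17 J.

|ΔE| = 8.56×10^-17 J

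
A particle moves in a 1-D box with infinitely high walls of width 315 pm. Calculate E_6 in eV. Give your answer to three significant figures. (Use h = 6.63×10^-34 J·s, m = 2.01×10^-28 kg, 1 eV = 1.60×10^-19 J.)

For an infinite well E_n = n²h²/(8mL²), so E_1 = h²/(8mL²) = (6.63×10^-34)²/(8·2.01×10^-28·(3.15×10^-10 m)²) = 2.755×10^-21 J.
Then E_6 = 6²·E_1 = 36·2.755×10^-21 J = 9.918×10^-20 J.
Converting, E_6 = 9.918×10^-20 J / (1.60×10^-19 J/eV) = 0.620 eV.

E_6 = 0.620 eV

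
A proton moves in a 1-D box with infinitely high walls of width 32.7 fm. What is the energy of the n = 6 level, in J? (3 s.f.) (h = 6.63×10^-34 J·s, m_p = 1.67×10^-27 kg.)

For an infinite well E_n = n²h²/(8m_pL²), so E_1 = h²/(8m_pL²) = (6.63×10^-34)²/(8·1.67×10^-27·(3.27×10^-14 m)²) = 3.077×10^-14 J.
Then E_6 = 6²·E_1 = 36·3.077×10^-14 J = 1.11×10^-12 J.

E_6 = 1.11×10^-12 J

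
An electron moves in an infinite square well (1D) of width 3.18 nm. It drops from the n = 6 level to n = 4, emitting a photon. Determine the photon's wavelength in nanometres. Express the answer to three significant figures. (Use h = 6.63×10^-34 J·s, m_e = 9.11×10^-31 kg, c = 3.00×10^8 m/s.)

λ = 1.67×10^3 nm

E_1 = h²/(8m_eL²) = 5.964×10^-21 J, so ΔE = (6² − 4²)E_1 = 1.193×10^-19 J.
λ = hc/ΔE = (6.63×10^-34·3.00×10^8)/1.193×10^-19 = 1.67×10^-6 m = 1.67×10^3 nm.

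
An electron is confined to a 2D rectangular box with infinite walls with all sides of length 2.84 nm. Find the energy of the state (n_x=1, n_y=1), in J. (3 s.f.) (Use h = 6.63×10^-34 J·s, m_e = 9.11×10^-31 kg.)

For a 2D rectangular well E = (h²/8m_e)·Σ n_i²/L_i² = (6.63×10^-34)²/(8·9.11×10^-31) · [1²/(2.84 nm)² + 1²/(2.84 nm)²].
Evaluating gives E = 1.50×10^-20 J.

E = 1.50×10^-20 J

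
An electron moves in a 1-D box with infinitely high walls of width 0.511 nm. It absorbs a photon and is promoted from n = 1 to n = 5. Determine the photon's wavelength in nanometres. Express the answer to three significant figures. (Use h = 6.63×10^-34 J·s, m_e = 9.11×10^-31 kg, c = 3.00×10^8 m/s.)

E_1 = h²/(8m_eL²) = 2.310×10^-19 J, so ΔE = (5² − 1²)E_1 = 5.544×10^-18 J.
λ = hc/ΔE = (6.63×10^-34·3.00×10^8)/5.544×10^-18 = 3.59×10^-8 m = 35.9 nm.

λ = 35.9 nm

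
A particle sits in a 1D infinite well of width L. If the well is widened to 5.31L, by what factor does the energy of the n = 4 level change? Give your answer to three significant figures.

E_n ∝ 1/L², so the energy scales by 1/5.31² = 0.0355.

0.0355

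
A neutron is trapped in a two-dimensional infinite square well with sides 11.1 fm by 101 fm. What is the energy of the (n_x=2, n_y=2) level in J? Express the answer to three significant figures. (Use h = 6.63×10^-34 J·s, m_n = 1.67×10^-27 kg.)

For a 2D rectangular well E = (h²/8m_n)·Σ n_i²/L_i² = (6.63×10^-34)²/(8·1.67×10^-27) · [2²/(11.1 fm)² + 2²/(101 fm)²].
Evaluating gives E = 1.08×10^-12 J.

E = 1.08×10^-12 J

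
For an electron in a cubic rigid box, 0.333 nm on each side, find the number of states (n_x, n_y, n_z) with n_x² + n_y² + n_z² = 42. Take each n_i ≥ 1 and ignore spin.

The level has n_x² + n_y² + n_z² = 42. The ordered positive-integer solutions are (1, 4, 5), (1, 5, 4), (4, 1, 5), (4, 5, 1), (5, 1, 4), (5, 4, 1).
That gives 6 states.

degeneracy = 6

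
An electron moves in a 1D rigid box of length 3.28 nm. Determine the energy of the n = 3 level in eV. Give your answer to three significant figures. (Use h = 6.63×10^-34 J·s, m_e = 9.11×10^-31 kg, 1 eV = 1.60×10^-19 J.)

For an infinite well E_n = n²h²/(8m_eL²), so E_1 = h²/(8m_eL²) = (6.63×10^-34)²/(8·9.11×10^-31·(3.28×10^-9 m)²) = 5.606×10^-21 J.
Then E_3 = 3²·E_1 = 9·5.606×10^-21 J = 5.045×10^-20 J.
Converting, E_3 = 5.045×10^-20 J / (1.60×10^-19 J/eV) = 0.315 eV.

E_3 = 0.315 eV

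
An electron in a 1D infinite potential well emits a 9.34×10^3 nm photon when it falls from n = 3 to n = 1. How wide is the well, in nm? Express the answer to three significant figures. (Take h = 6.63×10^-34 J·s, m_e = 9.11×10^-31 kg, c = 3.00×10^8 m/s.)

L = 4.76 nm

The photon carries ΔE = hc/λ = 6.63×10^-34·3.00×10^8/9.34×10^-6 m = 2.130×10^-20 J.
Since ΔE = (3² − 1²)E_1, E_1 = 2.662×10^-21 J, and L = h/√(8m_eE_1) = 4.76×10^-9 m = 4.76 nm.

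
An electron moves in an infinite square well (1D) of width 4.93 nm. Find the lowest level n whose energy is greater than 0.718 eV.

E_1 = h²/(8m_eL²) = 2.479×10^-21 J = 0.01547 eV.
Need n² > 0.718/0.01547 = 46.41, i.e. n > 6.812.
The smallest integer satisfying this is n = 7.

n = 7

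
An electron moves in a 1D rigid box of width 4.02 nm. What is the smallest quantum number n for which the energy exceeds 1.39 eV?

E_1 = h²/(8m_eL²) = 3.728×10^-21 J = 0.02327 eV.
Need n² > 1.39/0.02327 = 59.73, i.e. n > 7.729.
The smallest integer satisfying this is n = 8.

n = 8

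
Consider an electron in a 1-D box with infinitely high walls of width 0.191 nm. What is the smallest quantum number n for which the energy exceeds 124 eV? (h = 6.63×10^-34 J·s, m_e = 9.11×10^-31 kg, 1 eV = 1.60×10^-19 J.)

E_1 = h²/(8m_eL²) = 1.653×10^-18 J = 10.33 eV.
Need n² > 124/10.33 = 12.00, i.e. n > 3.464.
The smallest integer satisfying this is n = 4.

n = 4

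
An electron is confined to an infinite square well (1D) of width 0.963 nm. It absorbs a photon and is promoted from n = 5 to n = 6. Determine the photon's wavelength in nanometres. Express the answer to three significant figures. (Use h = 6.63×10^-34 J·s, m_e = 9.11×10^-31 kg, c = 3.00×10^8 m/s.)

λ = 278 nm

E_1 = h²/(8m_eL²) = 6.504×10^-20 J, so ΔE = (6² − 5²)E_1 = 7.154×10^-19 J.
λ = hc/ΔE = (6.63×10^-34·3.00×10^8)/7.154×10^-19 = 2.78×10^-7 m = 278 nm.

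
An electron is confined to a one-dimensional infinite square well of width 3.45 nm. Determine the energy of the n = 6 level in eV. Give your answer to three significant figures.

E_6 = 1.14 eV

For an infinite well E_n = n²h²/(8m_eL²), so E_1 = h²/(8m_eL²) = (6.626×10^-34)²/(8·9.109×10^-31·(3.45×10^-9 m)²) = 5.062×10^-21 J.
Then E_6 = 6²·E_1 = 36·5.062×10^-21 J = 1.822×10^-19 J.
Converting, E_6 = 1.822×10^-19 J / (1.602×10^-19 J/eV) = 1.14 eV.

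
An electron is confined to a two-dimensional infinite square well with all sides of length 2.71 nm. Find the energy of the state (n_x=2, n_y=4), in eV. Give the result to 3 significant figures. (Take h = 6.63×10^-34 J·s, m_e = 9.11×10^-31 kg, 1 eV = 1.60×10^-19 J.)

E = 1.03 eV

For a 2D rectangular well E = (h²/8m_e)·Σ n_i²/L_i² = (6.63×10^-34)²/(8·9.11×10^-31) · [2²/(2.71 nm)² + 4²/(2.71 nm)²].
Evaluating gives E = 1.643×10^-19 J = 1.03 eV.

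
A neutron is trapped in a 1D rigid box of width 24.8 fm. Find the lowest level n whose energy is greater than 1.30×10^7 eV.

E_1 = h²/(8m_nL²) = 5.327×10^-14 J = 3.325×10^5 eV.
Need n² > 1.30×10^7/3.325×10^5 = 39.10, i.e. n > 6.253.
The smallest integer satisfying this is n = 7.

n = 7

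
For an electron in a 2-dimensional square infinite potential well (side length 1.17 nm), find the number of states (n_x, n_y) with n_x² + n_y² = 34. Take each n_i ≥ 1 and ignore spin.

degeneracy = 2

The level has n_x² + n_y² = 34. The ordered positive-integer solutions are (3, 5), (5, 3).
That gives 2 states.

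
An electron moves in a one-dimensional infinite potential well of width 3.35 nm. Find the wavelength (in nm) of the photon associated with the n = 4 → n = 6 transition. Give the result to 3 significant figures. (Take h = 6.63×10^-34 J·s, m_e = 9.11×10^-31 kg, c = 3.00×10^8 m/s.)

E_1 = h²/(8m_eL²) = 5.374×10^-21 J, so ΔE = (6² − 4²)E_1 = 1.075×10^-19 J.
λ = hc/ΔE = (6.63×10^-34·3.00×10^8)/1.075×10^-19 = 1.85×10^-6 m = 1.85×10^3 nm.

λ = 1.85×10^3 nm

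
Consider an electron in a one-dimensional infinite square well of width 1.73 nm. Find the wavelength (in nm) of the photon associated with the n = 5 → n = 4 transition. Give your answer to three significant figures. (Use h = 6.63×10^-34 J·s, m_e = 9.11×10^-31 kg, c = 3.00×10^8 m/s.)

E_1 = h²/(8m_eL²) = 2.015×10^-20 J, so ΔE = (5² − 4²)E_1 = 1.814×10^-19 J.
λ = hc/ΔE = (6.63×10^-34·3.00×10^8)/1.814×10^-19 = 1.10×10^-6 m = 1.10×10^3 nm.

λ = 1.10×10^3 nm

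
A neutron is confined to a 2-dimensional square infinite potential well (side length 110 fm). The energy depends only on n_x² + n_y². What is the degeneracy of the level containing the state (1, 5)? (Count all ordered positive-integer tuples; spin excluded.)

degeneracy = 2

The level has n_x² + n_y² = 26. The ordered positive-integer solutions are (1, 5), (5, 1).
That gives 2 states.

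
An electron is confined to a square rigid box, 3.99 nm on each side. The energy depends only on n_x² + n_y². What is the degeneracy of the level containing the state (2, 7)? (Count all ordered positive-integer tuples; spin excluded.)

The level has n_x² + n_y² = 53. The ordered positive-integer solutions are (2, 7), (7, 2).
That gives 2 states.

degeneracy = 2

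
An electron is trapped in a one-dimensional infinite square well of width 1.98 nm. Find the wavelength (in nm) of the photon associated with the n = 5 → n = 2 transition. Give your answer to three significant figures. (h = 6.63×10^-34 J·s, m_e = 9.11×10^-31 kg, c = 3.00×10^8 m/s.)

E_1 = h²/(8m_eL²) = 1.538×10^-20 J, so ΔE = (5² − 2²)E_1 = 3.230×10^-19 J.
λ = hc/ΔE = (6.63×10^-34·3.00×10^8)/3.230×10^-19 = 6.16×10^-7 m = 616 nm.

λ = 616 nm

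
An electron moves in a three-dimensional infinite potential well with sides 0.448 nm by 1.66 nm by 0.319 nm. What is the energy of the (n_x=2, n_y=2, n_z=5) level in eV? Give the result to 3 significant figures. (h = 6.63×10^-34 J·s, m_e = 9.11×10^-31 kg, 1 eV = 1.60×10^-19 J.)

E = 101 eV

For a 3D rectangular well E = (h²/8m_e)·Σ n_i²/L_i² = (6.63×10^-34)²/(8·9.11×10^-31) · [2²/(0.448 nm)² + 2²/(1.66 nm)² + 5²/(0.319 nm)²].
Evaluating gives E = 1.611×10^-17 J = 101 eV.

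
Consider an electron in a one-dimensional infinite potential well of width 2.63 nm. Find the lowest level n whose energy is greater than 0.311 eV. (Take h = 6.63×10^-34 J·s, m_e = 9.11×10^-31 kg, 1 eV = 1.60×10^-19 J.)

E_1 = h²/(8m_eL²) = 8.720×10^-21 J = 0.05450 eV.
Need n² > 0.311/0.05450 = 5.706, i.e. n > 2.389.
The smallest integer satisfying this is n = 3.

n = 3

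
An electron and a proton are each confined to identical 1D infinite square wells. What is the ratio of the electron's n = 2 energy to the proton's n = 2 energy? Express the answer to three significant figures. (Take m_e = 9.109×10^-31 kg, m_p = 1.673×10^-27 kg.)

E_n ∝ 1/m at fixed n and L, so the ratio is m_p/m_e = 1.673×10^-27/9.109×10^-31 = 1.84×10^3.

1.84×10^3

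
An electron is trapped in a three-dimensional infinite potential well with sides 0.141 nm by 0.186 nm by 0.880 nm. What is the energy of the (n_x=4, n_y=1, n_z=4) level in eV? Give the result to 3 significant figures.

For a 3D rectangular well E = (h²/8m_e)·Σ n_i²/L_i² = (6.626×10^-34)²/(8·9.109×10^-31) · [4²/(0.141 nm)² + 1²/(0.186 nm)² + 4²/(0.880 nm)²].
Evaluating gives E = 5.147×10^-17 J = 321 eV.

E = 321 eV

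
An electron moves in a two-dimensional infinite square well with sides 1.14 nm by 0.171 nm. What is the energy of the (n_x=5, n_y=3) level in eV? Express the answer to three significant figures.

For a 2D rectangular well E = (h²/8m_e)·Σ n_i²/L_i² = (6.626×10^-34)²/(8·9.109×10^-31) · [5²/(1.14 nm)² + 3²/(0.171 nm)²].
Evaluating gives E = 1.970×10^-17 J = 123 eV.

E = 123 eV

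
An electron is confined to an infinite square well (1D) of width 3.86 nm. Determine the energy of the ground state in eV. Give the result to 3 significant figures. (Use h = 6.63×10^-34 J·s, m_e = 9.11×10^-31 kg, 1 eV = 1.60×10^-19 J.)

E_1 = 0.0253 eV

For an infinite well E_n = n²h²/(8m_eL²), so E_1 = h²/(8m_eL²) = (6.63×10^-34)²/(8·9.11×10^-31·(3.86×10^-9 m)²) = 4.048×10^-21 J.
Converting, E_1 = 4.048×10^-21 J / (1.60×10^-19 J/eV) = 0.0253 eV.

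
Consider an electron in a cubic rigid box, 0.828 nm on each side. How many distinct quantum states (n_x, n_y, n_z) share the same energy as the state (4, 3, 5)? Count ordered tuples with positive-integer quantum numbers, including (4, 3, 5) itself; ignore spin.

The level has n_x² + n_y² + n_z² = 50. The ordered positive-integer solutions are (3, 4, 5), (3, 5, 4), (4, 3, 5), (4, 5, 3), (5, 3, 4), (5, 4, 3).
That gives 6 states.

degeneracy = 6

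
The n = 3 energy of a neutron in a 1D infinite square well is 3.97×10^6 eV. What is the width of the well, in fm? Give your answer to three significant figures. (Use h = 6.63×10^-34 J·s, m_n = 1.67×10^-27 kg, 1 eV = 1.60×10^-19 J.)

From E_n = n²h²/(8m_nL²), L = n·h/√(8m_nE_n).
E_3 = 3.97×10^6 eV = 6.352×10^-13 J, so L = 3·6.63×10^-34/√(8·1.67×10^-27·6.352×10^-13) = 2.16×10^-14 m = 21.6 fm.

L = 21.6 fm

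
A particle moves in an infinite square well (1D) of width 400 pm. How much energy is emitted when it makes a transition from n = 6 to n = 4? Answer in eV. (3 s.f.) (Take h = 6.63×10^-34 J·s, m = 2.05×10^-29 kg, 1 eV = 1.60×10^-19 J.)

E_1 = h²/(8mL²) = 1.675×10^-20 J.
|ΔE| = |6² − 4²|·E_1 = 20·1.675×10^-20 J = 3.350×10^-19 J = 2.09 eV.

|ΔE| = 2.09 eV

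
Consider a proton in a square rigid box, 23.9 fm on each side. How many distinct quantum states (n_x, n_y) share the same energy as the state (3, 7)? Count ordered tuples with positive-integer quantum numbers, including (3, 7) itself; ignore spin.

The level has n_x² + n_y² = 58. The ordered positive-integer solutions are (3, 7), (7, 3).
That gives 2 states.

degeneracy = 2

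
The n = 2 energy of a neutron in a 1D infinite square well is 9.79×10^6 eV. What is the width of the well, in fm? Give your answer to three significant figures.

L = 9.14 fm

From E_n = n²h²/(8m_nL²), L = n·h/√(8m_nE_n).
E_2 = 9.79×10^6 eV = 1.568×10^-12 J, so L = 2·6.626×10^-34/√(8·1.675×10^-27·1.568×10^-12) = 9.14×10^-15 m = 9.14 fm.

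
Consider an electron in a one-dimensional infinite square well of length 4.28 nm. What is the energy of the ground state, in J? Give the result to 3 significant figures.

E_1 = 3.29×10^-21 J

For an infinite well E_n = n²h²/(8m_eL²), so E_1 = h²/(8m_eL²) = (6.626×10^-34)²/(8·9.109×10^-31·(4.28×10^-9 m)²) = 3.289×10^-21 J.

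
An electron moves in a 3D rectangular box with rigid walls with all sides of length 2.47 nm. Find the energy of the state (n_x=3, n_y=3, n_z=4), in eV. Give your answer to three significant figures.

E = 2.10 eV

For a 3D rectangular well E = (h²/8m_e)·Σ n_i²/L_i² = (6.626×10^-34)²/(8·9.109×10^-31) · [3²/(2.47 nm)² + 3²/(2.47 nm)² + 4²/(2.47 nm)²].
Evaluating gives E = 3.358×10^-19 J = 2.10 eV.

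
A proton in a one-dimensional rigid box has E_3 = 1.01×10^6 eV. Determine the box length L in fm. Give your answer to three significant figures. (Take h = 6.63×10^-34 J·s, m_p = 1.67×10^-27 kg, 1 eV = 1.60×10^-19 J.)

L = 42.8 fm

From E_n = n²h²/(8m_pL²), L = n·h/√(8m_pE_n).
E_3 = 1.01×10^6 eV = 1.616×10^-13 J, so L = 3·6.63×10^-34/√(8·1.67×10^-27·1.616×10^-13) = 4.28×10^-14 m = 42.8 fm.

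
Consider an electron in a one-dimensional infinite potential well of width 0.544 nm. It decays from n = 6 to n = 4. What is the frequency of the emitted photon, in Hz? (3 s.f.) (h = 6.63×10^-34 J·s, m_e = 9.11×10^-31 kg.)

f = 6.15×10^15 Hz

E_1 = h²/(8m_eL²) = 2.038×10^-19 J and ΔE = (6² − 4²)E_1 = 4.076×10^-18 J.
f = ΔE/h = 4.076×10^-18/6.63×10^-34 = 6.15×10^15 Hz.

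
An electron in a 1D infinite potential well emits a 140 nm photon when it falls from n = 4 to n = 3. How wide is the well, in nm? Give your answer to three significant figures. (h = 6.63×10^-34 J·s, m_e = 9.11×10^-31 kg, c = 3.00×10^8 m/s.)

L = 0.545 nm

The photon carries ΔE = hc/λ = 6.63×10^-34·3.00×10^8/1.40×10^-7 m = 1.421×10^-18 J.
Since ΔE = (4² − 3²)E_1, E_1 = 2.030×10^-19 J, and L = h/√(8m_eE_1) = 5.45×10^-10 m = 0.545 nm.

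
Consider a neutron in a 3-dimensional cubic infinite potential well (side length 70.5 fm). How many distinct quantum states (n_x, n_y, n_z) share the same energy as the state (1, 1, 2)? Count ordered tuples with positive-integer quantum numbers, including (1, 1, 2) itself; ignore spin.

The level has n_x² + n_y² + n_z² = 6. The ordered positive-integer solutions are (1, 1, 2), (1, 2, 1), (2, 1, 1).
That gives 3 states.

degeneracy = 3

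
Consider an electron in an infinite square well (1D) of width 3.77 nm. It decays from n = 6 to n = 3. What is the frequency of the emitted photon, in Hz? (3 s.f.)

f = 1.73×10^14 Hz

E_1 = h²/(8m_eL²) = 4.239×10^-21 J and ΔE = (6² − 3²)E_1 = 1.145×10^-19 J.
f = ΔE/h = 1.145×10^-19/6.626×10^-34 = 1.73×10^14 Hz.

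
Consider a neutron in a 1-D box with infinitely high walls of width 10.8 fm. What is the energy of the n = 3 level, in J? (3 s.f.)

For an infinite well E_n = n²h²/(8m_nL²), so E_1 = h²/(8m_nL²) = (6.626×10^-34)²/(8·1.675×10^-27·(1.08×10^-14 m)²) = 2.809×10^-13 J.
Then E_3 = 3²·E_1 = 9·2.809×10^-13 J = 2.53×10^-12 J.

E_3 = 2.53×10^-12 J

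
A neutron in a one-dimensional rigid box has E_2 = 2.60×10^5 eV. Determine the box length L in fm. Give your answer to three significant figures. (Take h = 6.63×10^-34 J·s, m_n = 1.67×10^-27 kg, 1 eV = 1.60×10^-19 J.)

L = 56.2 fm

From E_n = n²h²/(8m_nL²), L = n·h/√(8m_nE_n).
E_2 = 2.60×10^5 eV = 4.160×10^-14 J, so L = 2·6.63×10^-34/√(8·1.67×10^-27·4.160×10^-14) = 5.62×10^-14 m = 56.2 fm.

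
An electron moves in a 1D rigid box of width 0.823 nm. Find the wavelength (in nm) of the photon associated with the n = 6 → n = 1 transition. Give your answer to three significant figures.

E_1 = h²/(8m_eL²) = 8.895×10^-20 J, so ΔE = (6² − 1²)E_1 = 3.113×10^-18 J.
λ = hc/ΔE = (6.626×10^-34·2.998×10^8)/3.113×10^-18 = 6.38×10^-8 m = 63.8 nm.

λ = 63.8 nm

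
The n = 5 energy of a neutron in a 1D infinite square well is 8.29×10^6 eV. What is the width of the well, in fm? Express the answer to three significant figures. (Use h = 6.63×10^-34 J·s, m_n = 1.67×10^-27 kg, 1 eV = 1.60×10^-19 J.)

L = 24.9 fm

From E_n = n²h²/(8m_nL²), L = n·h/√(8m_nE_n).
E_5 = 8.29×10^6 eV = 1.326×10^-12 J, so L = 5·6.63×10^-34/√(8·1.67×10^-27·1.326×10^-12) = 2.49×10^-14 m = 24.9 fm.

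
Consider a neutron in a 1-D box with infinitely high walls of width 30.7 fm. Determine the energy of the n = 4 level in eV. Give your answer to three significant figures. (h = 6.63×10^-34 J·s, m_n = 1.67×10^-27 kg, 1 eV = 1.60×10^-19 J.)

For an infinite well E_n = n²h²/(8m_nL²), so E_1 = h²/(8m_nL²) = (6.63×10^-34)²/(8·1.67×10^-27·(3.07×10^-14 m)²) = 3.491×10^-14 J.
Then E_4 = 4²·E_1 = 16·3.491×10^-14 J = 5.586×10^-13 J.
Converting, E_4 = 5.586×10^-13 J / (1.60×10^-19 J/eV) = 3.49×10^6 eV.

E_4 = 3.49×10^6 eV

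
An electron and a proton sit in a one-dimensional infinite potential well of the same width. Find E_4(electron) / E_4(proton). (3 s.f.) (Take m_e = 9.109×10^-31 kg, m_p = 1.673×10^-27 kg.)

E_n ∝ 1/m at fixed n and L, so the ratio is m_p/m_e = 1.673×10^-27/9.109×10^-31 = 1.84×10^3.

1.84×10^3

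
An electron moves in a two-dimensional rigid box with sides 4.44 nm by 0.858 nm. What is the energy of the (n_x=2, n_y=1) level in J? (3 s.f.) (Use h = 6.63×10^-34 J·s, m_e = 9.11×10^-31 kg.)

For a 2D rectangular well E = (h²/8m_e)·Σ n_i²/L_i² = (6.63×10^-34)²/(8·9.11×10^-31) · [2²/(4.44 nm)² + 1²/(0.858 nm)²].
Evaluating gives E = 9.42×10^-20 J.

E = 9.42×10^-20 J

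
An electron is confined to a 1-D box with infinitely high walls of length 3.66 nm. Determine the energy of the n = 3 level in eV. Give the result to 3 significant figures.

E_3 = 0.253 eV

For an infinite well E_n = n²h²/(8m_eL²), so E_1 = h²/(8m_eL²) = (6.626×10^-34)²/(8·9.109×10^-31·(3.66×10^-9 m)²) = 4.498×10^-21 J.
Then E_3 = 3²·E_1 = 9·4.498×10^-21 J = 4.048×10^-20 J.
Converting, E_3 = 4.048×10^-20 J / (1.602×10^-19 J/eV) = 0.253 eV.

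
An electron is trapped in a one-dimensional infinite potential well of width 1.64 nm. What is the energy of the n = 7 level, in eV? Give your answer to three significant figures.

For an infinite well E_n = n²h²/(8m_eL²), so E_1 = h²/(8m_eL²) = (6.626×10^-34)²/(8·9.109×10^-31·(1.64×10^-9 m)²) = 2.240×10^-20 J.
Then E_7 = 7²·E_1 = 49·2.240×10^-20 J = 1.098×10^-18 J.
Converting, E_7 = 1.098×10^-18 J / (1.602×10^-19 J/eV) = 6.85 eV.

E_7 = 6.85 eV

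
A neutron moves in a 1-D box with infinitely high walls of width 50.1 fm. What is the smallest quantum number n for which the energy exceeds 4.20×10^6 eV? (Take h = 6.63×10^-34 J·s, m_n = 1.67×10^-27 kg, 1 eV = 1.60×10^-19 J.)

n = 8

E_1 = h²/(8m_nL²) = 1.311×10^-14 J = 8.194×10^4 eV.
Need n² > 4.20×10^6/8.194×10^4 = 51.26, i.e. n > 7.160.
The smallest integer satisfying this is n = 8.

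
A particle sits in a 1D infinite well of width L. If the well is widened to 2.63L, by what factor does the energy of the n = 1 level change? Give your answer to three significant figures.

0.145

E_n ∝ 1/L², so the energy scales by 1/2.63² = 0.145.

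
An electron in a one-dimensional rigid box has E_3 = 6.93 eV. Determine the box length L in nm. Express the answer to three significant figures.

L = 0.699 nm

From E_n = n²h²/(8m_eL²), L = n·h/√(8m_eE_n).
E_3 = 6.93 eV = 1.110×10^-18 J, so L = 3·6.626×10^-34/√(8·9.109×10^-31·1.110×10^-18) = 6.99×10^-10 m = 0.699 nm.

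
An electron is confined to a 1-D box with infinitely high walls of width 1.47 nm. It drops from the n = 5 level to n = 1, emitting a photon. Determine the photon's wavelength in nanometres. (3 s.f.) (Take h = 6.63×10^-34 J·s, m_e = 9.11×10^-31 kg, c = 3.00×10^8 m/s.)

λ = 297 nm

E_1 = h²/(8m_eL²) = 2.791×10^-20 J, so ΔE = (5² − 1²)E_1 = 6.698×10^-19 J.
λ = hc/ΔE = (6.63×10^-34·3.00×10^8)/6.698×10^-19 = 2.97×10^-7 m = 297 nm.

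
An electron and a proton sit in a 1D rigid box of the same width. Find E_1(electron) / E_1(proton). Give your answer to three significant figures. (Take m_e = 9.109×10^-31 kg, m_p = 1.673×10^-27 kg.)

1.84×10^3

E_n ∝ 1/m at fixed n and L, so the ratio is m_p/m_e = 1.673×10^-27/9.109×10^-31 = 1.84×10^3.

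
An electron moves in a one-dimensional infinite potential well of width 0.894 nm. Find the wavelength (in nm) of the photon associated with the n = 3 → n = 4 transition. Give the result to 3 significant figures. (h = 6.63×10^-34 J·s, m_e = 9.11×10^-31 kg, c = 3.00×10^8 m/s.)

E_1 = h²/(8m_eL²) = 7.546×10^-20 J, so ΔE = (4² − 3²)E_1 = 5.282×10^-19 J.
λ = hc/ΔE = (6.63×10^-34·3.00×10^8)/5.282×10^-19 = 3.77×10^-7 m = 377 nm.

λ = 377 nm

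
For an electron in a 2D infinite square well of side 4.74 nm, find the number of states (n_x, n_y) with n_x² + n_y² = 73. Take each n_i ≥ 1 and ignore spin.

The level has n_x² + n_y² = 73. The ordered positive-integer solutions are (3, 8), (8, 3).
That gives 2 states.

degeneracy = 2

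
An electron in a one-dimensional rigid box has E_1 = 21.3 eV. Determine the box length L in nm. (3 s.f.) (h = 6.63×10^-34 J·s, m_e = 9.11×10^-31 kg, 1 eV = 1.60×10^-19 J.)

L = 0.133 nm

From E_n = n²h²/(8m_eL²), L = n·h/√(8m_eE_n).
E_1 = 21.3 eV = 3.408×10^-18 J, so L = 1·6.63×10^-34/√(8·9.11×10^-31·3.408×10^-18) = 1.33×10^-10 m = 0.133 nm.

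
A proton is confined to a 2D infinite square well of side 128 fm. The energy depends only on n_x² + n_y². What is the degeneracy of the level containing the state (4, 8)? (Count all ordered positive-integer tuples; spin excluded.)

The level has n_x² + n_y² = 80. The ordered positive-integer solutions are (4, 8), (8, 4).
That gives 2 states.

degeneracy = 2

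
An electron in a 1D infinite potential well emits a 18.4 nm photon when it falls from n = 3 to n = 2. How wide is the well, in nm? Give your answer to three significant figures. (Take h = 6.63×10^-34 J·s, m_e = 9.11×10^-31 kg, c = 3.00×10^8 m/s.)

L = 0.167 nm

The photon carries ΔE = hc/λ = 6.63×10^-34·3.00×10^8/1.84×10^-8 m = 1.081×10^-17 J.
Since ΔE = (3² − 2²)E_1, E_1 = 2.162×10^-18 J, and L = h/√(8m_eE_1) = 1.67×10^-10 m = 0.167 nm.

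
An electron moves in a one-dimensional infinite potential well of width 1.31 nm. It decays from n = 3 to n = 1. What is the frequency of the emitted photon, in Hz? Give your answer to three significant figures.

E_1 = h²/(8m_eL²) = 3.511×10^-20 J and ΔE = (3² − 1²)E_1 = 2.809×10^-19 J.
f = ΔE/h = 2.809×10^-19/6.626×10^-34 = 4.24×10^14 Hz.

f = 4.24×10^14 Hz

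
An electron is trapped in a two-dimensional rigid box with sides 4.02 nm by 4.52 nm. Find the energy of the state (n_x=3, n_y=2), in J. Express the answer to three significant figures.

For a 2D rectangular well E = (h²/8m_e)·Σ n_i²/L_i² = (6.626×10^-34)²/(8·9.109×10^-31) · [3²/(4.02 nm)² + 2²/(4.52 nm)²].
Evaluating gives E = 4.53×10^-20 J.

E = 4.53×10^-20 J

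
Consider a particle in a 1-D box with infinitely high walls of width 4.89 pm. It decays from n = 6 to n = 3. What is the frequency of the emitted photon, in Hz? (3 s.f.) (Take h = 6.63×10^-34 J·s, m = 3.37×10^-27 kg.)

f = 2.78×10^16 Hz

E_1 = h²/(8mL²) = 6.819×10^-19 J and ΔE = (6² − 3²)E_1 = 1.841×10^-17 J.
f = ΔE/h = 1.841×10^-17/6.63×10^-34 = 2.78×10^16 Hz.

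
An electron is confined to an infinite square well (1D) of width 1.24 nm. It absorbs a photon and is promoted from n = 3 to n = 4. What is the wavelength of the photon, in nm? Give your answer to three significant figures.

E_1 = h²/(8m_eL²) = 3.918×10^-20 J, so ΔE = (4² − 3²)E_1 = 2.743×10^-19 J.
λ = hc/ΔE = (6.626×10^-34·2.998×10^8)/2.743×10^-19 = 7.24×10^-7 m = 724 nm.

λ = 724 nm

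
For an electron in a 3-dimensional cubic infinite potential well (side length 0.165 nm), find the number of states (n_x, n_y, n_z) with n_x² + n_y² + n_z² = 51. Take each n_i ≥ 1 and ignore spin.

degeneracy = 6

The level has n_x² + n_y² + n_z² = 51. The ordered positive-integer solutions are (1, 1, 7), (1, 5, 5), (1, 7, 1), (5, 1, 5), (5, 5, 1), (7, 1, 1).
That gives 6 states.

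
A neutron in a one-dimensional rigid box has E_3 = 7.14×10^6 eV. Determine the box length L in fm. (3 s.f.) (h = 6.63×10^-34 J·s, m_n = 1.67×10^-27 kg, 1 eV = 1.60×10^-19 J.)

L = 16.1 fm

From E_n = n²h²/(8m_nL²), L = n·h/√(8m_nE_n).
E_3 = 7.14×10^6 eV = 1.142×10^-12 J, so L = 3·6.63×10^-34/√(8·1.67×10^-27·1.142×10^-12) = 1.61×10^-14 m = 16.1 fm.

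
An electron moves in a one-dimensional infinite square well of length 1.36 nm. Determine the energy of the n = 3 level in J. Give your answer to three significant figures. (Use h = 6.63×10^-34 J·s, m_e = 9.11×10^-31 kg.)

For an infinite well E_n = n²h²/(8m_eL²), so E_1 = h²/(8m_eL²) = (6.63×10^-34)²/(8·9.11×10^-31·(1.36×10^-9 m)²) = 3.261×10^-20 J.
Then E_3 = 3²·E_1 = 9·3.261×10^-20 J = 2.93×10^-19 J.

E_3 = 2.93×10^-19 J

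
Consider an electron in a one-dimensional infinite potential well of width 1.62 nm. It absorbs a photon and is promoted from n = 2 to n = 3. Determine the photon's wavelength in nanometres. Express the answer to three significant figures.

λ = 1.73×10^3 nm

E_1 = h²/(8m_eL²) = 2.296×10^-20 J, so ΔE = (3² − 2²)E_1 = 1.148×10^-19 J.
λ = hc/ΔE = (6.626×10^-34·2.998×10^8)/1.148×10^-19 = 1.73×10^-6 m = 1.73×10^3 nm.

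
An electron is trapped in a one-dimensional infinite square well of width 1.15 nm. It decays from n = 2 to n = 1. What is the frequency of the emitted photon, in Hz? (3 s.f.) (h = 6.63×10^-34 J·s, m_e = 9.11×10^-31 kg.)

f = 2.06×10^14 Hz

E_1 = h²/(8m_eL²) = 4.561×10^-20 J and ΔE = (2² − 1²)E_1 = 1.368×10^-19 J.
f = ΔE/h = 1.368×10^-19/6.63×10^-34 = 2.06×10^14 Hz.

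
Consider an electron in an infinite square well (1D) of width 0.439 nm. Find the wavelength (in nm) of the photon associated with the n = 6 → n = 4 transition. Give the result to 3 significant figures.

λ = 31.8 nm

E_1 = h²/(8m_eL²) = 3.126×10^-19 J, so ΔE = (6² − 4²)E_1 = 6.252×10^-18 J.
λ = hc/ΔE = (6.626×10^-34·2.998×10^8)/6.252×10^-18 = 3.18×10^-8 m = 31.8 nm.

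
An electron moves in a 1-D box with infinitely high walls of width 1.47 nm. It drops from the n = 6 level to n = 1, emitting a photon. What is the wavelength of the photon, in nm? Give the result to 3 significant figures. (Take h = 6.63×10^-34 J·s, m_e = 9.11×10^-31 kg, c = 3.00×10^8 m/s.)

E_1 = h²/(8m_eL²) = 2.791×10^-20 J, so ΔE = (6² − 1²)E_1 = 9.768×10^-19 J.
λ = hc/ΔE = (6.63×10^-34·3.00×10^8)/9.768×10^-19 = 2.04×10^-7 m = 204 nm.

λ = 204 nm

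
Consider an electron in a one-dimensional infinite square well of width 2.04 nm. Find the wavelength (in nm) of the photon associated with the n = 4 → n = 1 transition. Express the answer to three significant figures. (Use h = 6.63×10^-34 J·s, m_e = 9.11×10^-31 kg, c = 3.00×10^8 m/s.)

λ = 915 nm

E_1 = h²/(8m_eL²) = 1.449×10^-20 J, so ΔE = (4² − 1²)E_1 = 2.173×10^-19 J.
λ = hc/ΔE = (6.63×10^-34·3.00×10^8)/2.173×10^-19 = 9.15×10^-7 m = 915 nm.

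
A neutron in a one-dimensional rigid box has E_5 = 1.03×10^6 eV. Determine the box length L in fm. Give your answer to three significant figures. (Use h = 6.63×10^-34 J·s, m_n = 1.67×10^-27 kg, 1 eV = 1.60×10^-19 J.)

L = 70.6 fm

From E_n = n²h²/(8m_nL²), L = n·h/√(8m_nE_n).
E_5 = 1.03×10^6 eV = 1.648×10^-13 J, so L = 5·6.63×10^-34/√(8·1.67×10^-27·1.648×10^-13) = 7.06×10^-14 m = 70.6 fm.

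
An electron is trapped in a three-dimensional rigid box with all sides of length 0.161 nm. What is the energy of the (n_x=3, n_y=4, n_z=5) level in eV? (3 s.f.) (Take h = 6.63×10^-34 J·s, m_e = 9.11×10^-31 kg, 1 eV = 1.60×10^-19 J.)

For a 3D rectangular well E = (h²/8m_e)·Σ n_i²/L_i² = (6.63×10^-34)²/(8·9.11×10^-31) · [3²/(0.161 nm)² + 4²/(0.161 nm)² + 5²/(0.161 nm)²].
Evaluating gives E = 1.163×10^-16 J = 727 eV.

E = 727 eV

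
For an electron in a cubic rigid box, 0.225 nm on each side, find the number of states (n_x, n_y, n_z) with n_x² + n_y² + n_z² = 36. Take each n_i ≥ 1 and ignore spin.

The level has n_x² + n_y² + n_z² = 36. The ordered positive-integer solutions are (2, 4, 4), (4, 2, 4), (4, 4, 2).
That gives 3 states.

degeneracy = 3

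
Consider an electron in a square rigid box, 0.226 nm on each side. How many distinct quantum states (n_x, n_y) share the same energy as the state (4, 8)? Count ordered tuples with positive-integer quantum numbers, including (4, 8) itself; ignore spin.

degeneracy = 2

The level has n_x² + n_y² = 80. The ordered positive-integer solutions are (4, 8), (8, 4).
That gives 2 states.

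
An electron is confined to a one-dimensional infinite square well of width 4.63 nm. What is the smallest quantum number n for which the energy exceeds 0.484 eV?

E_1 = h²/(8m_eL²) = 2.810×10^-21 J = 0.01754 eV.
Need n² > 0.484/0.01754 = 27.59, i.e. n > 5.253.
The smallest integer satisfying this is n = 6.

n = 6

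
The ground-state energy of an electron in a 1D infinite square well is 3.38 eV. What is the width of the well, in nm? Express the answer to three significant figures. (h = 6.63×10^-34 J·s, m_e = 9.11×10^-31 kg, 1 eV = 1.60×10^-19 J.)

L = 0.334 nm

From E_n = n²h²/(8m_eL²), L = n·h/√(8m_eE_n).
E_1 = 3.38 eV = 5.408×10^-19 J, so L = 1·6.63×10^-34/√(8·9.11×10^-31·5.408×10^-19) = 3.34×10^-10 m = 0.334 nm.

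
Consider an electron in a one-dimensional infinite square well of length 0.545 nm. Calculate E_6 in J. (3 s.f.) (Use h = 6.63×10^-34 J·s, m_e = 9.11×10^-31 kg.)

For an infinite well E_n = n²h²/(8m_eL²), so E_1 = h²/(8m_eL²) = (6.63×10^-34)²/(8·9.11×10^-31·(5.45×10^-10 m)²) = 2.031×10^-19 J.
Then E_6 = 6²·E_1 = 36·2.031×10^-19 J = 7.31×10^-18 J.

E_6 = 7.31×10^-18 J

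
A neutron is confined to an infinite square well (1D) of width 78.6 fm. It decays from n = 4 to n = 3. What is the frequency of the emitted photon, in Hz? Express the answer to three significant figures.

E_1 = h²/(8m_nL²) = 5.303×10^-15 J and ΔE = (4² − 3²)E_1 = 3.712×10^-14 J.
f = ΔE/h = 3.712×10^-14/6.626×10^-34 = 5.60×10^19 Hz.

f = 5.60×10^19 Hz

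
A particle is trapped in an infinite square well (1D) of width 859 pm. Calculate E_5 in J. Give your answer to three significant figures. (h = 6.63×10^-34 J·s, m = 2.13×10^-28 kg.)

For an infinite well E_n = n²h²/(8mL²), so E_1 = h²/(8mL²) = (6.63×10^-34)²/(8·2.13×10^-28·(8.59×10^-10 m)²) = 3.496×10^-22 J.
Then E_5 = 5²·E_1 = 25·3.496×10^-22 J = 8.74×10^-21 J.

E_5 = 8.74×10^-21 J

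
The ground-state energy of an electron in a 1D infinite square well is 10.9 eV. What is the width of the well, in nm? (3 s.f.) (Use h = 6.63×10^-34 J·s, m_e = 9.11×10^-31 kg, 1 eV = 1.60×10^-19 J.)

From E_n = n²h²/(8m_eL²), L = n·h/√(8m_eE_n).
E_1 = 10.9 eV = 1.744×10^-18 J, so L = 1·6.63×10^-34/√(8·9.11×10^-31·1.744×10^-18) = 1.86×10^-10 m = 0.186 nm.

L = 0.186 nm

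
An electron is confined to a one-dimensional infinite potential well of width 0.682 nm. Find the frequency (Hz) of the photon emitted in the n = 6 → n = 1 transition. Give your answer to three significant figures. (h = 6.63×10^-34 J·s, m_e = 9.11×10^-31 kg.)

E_1 = h²/(8m_eL²) = 1.297×10^-19 J and ΔE = (6² − 1²)E_1 = 4.539×10^-18 J.
f = ΔE/h = 4.539×10^-18/6.63×10^-34 = 6.85×10^15 Hz.

f = 6.85×10^15 Hz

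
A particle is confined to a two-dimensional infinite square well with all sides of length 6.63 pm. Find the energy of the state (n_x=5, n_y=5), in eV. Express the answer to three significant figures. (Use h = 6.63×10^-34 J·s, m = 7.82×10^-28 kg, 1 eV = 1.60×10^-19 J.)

For a 2D rectangular well E = (h²/8m)·Σ n_i²/L_i² = (6.63×10^-34)²/(8·7.82×10^-28) · [5²/(6.63 pm)² + 5²/(6.63 pm)²].
Evaluating gives E = 7.992×10^-17 J = 500 eV.

E = 500 eV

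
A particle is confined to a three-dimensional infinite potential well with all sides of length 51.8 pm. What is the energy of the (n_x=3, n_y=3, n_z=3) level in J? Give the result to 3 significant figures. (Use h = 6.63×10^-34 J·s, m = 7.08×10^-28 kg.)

E = 7.81×10^-19 J

For a 3D rectangular well E = (h²/8m)·Σ n_i²/L_i² = (6.63×10^-34)²/(8·7.08×10^-28) · [3²/(51.8 pm)² + 3²/(51.8 pm)² + 3²/(51.8 pm)²].
Evaluating gives E = 7.81×10^-19 J.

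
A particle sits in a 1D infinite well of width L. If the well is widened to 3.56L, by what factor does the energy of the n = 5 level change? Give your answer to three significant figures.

E_n ∝ 1/L², so the energy scales by 1/3.56² = 0.0789.

0.0789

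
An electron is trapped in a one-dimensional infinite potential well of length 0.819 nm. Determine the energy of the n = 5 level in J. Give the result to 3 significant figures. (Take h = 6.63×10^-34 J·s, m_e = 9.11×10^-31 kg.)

E_5 = 2.25×10^-18 J

For an infinite well E_n = n²h²/(8m_eL²), so E_1 = h²/(8m_eL²) = (6.63×10^-34)²/(8·9.11×10^-31·(8.19×10^-10 m)²) = 8.992×10^-20 J.
Then E_5 = 5²·E_1 = 25·8.992×10^-20 J = 2.25×10^-18 J.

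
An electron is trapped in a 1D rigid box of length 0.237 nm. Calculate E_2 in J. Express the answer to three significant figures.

E_2 = 4.29×10^-18 J

For an infinite well E_n = n²h²/(8m_eL²), so E_1 = h²/(8m_eL²) = (6.626×10^-34)²/(8·9.109×10^-31·(2.37×10^-10 m)²) = 1.073×10^-18 J.
Then E_2 = 2²·E_1 = 4·1.073×10^-18 J = 4.29×10^-18 J.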